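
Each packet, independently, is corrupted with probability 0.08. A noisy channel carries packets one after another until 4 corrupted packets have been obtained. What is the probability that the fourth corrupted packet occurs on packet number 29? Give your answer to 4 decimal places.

Y = trial on which the fourth success occurs; negative binomial, r=4, p=0.08.
P(Y=29) = C(28,3) · p^4 · (1−p)^25
= 3276 · 4.096e-05 · 0.12436 = 0.016688

0.0167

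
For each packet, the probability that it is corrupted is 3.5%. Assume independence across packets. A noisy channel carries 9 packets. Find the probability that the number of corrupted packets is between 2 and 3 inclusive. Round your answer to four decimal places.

0.0373

X ~ Binomial(9, 0.035); P(2 ≤ X ≤ 3) = Σ C(9,k) p^k (1−p)^(9−k) over k:
  k=2: C(9,2)·0.035^2·0.965^7 = 0.034366
  k=3: C(9,3)·0.035^3·0.965^6 = 0.002908
Total = 0.037274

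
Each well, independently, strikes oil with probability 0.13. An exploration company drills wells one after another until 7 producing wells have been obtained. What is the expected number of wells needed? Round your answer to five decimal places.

53.84615

Y = total wells until the seventh success; negative binomial with r=7, p=0.13.
E[Y] = r / p = 7 / 0.13 = 53.8461538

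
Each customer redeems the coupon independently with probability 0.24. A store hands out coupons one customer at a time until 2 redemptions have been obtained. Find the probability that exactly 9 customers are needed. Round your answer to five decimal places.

Y = trial on which the second success occurs; negative binomial, r=2, p=0.24.
P(Y=9) = C(8,1) · p^2 · (1−p)^7
= 8 · 0.0576 · 0.14645 = 0.0674851

0.06749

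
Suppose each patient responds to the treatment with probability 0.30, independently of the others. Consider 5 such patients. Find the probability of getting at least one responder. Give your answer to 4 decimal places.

P(at least one) = 1 − P(none) = 1 − (1 − 0.30)^5
= 1 − 0.168070 = 0.831930

0.8319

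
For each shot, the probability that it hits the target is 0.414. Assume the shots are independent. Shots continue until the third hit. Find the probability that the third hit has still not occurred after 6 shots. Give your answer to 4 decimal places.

0.5153

Needing more than 6 shots ⇔ fewer than 3 successes in the first 6. With X ~ Binomial(6, 0.414), P(Y > 6) = P(X ≤ 2).
  k=0: C(6,0)·0.414^0·0.586^6 = 0.040494
  k=1: C(6,1)·0.414^1·0.586^5 = 0.171648
  k=2: C(6,2)·0.414^2·0.586^4 = 0.303167
P(X ≤ 2) = 0.515309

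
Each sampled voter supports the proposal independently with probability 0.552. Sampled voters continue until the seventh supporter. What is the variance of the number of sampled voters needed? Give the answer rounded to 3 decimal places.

Y = total sampled voters until the seventh success; negative binomial with r=7, p=0.552.
Var(Y) = r(1−p)/p² = 7·0.448 / 0.552² = 10.29196

10.292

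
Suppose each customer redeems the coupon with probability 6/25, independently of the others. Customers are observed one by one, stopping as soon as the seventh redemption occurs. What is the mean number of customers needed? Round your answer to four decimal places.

Y = total customers until the seventh success; negative binomial with r=7, p=0.24.
E[Y] = r / p = 7 / 0.24 = 29.166667

29.1667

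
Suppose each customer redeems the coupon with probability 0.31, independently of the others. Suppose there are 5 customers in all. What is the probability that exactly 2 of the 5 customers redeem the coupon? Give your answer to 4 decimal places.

0.3157

X ~ Binomial(n=5, p=0.31).
P(X=2) = C(5,2) · p^2 · (1−p)^3
= 10 · 0.0961 · 0.32851 = 0.315697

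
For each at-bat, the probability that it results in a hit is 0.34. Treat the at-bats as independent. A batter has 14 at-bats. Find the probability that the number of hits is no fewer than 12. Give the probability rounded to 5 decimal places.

0.00010

X ~ Binomial(14, 0.34); P(X ≥ 12) = Σ C(14,k) p^k (1−p)^(14−k) over k:
  k=12: C(14,12)·0.34^12·0.66^2 = 0.0000946
  k=13: C(14,13)·0.34^13·0.66^1 = 0.0000075
  k=14: C(14,14)·0.34^14·0.66^0 = 0.0000003
Total = 0.0001024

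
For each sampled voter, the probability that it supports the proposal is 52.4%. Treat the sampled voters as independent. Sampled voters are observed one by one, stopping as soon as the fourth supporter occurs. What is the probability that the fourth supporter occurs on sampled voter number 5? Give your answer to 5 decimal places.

0.14355

Y = trial on which the fourth success occurs; negative binomial, r=4, p=0.524.
P(Y=5) = C(4,3) · p^4 · (1−p)^1
= 4 · 0.075392 · 0.476 = 0.1435463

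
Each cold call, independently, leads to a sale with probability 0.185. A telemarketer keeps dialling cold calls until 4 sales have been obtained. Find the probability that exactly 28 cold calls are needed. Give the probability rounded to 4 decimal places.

0.0253

Y = trial on which the fourth success occurs; negative binomial, r=4, p=0.185.
P(Y=28) = C(27,3) · p^4 · (1−p)^24
= 2925 · 0.0011714 · 0.0073753 = 0.025269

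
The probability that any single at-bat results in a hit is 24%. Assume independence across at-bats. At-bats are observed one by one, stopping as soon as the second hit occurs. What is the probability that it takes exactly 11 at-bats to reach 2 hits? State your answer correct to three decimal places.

Y = trial on which the second success occurs; negative binomial, r=2, p=0.24.
P(Y=11) = C(10,1) · p^2 · (1−p)^9
= 10 · 0.0576 · 0.084591 = 0.04872

0.049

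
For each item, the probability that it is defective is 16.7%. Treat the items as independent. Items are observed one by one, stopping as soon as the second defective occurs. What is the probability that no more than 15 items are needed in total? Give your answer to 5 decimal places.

0.74147

Finishing within 15 items ⇔ at least 2 successes in the first 15. With X ~ Binomial(15, 0.167), P(Y ≤ 15) = 1 − P(X ≤ 1).
  k=0: C(15,0)·0.167^0·0.833^15 = 0.0645171
  k=1: C(15,1)·0.167^1·0.833^14 = 0.1940161
1 − 0.2585332 = 0.7414668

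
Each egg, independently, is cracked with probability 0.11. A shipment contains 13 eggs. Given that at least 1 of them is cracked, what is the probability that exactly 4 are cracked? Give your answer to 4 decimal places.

0.0470

X ~ Binomial(13, 0.11). Want P(X=4 | X≥1) = P(X=4) / P(X≥1).
P(X=4) = C(13,4)·0.11^4·0.89^9 = 0.036676
P(X≥1) = 1 − 0.219821 = 0.780179
Ratio = 0.036676 / 0.780179 = 0.047010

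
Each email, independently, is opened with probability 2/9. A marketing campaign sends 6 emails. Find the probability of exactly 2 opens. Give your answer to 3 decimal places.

0.271

X ~ Binomial(n=6, p=0.222222).
P(X=2) = C(6,2) · p^2 · (1−p)^4
= 15 · 0.049383 · 0.36595 = 0.27107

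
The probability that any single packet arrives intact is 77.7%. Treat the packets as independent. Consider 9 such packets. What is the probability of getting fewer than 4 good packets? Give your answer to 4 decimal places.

X ~ Binomial(9, 0.777); P(X ≤ 3) = Σ C(9,k) p^k (1−p)^(9−k) over k:
  k=0: C(9,0)·0.777^0·0.223^9 = 0.000001
  k=1: C(9,1)·0.777^1·0.223^8 = 0.000043
  k=2: C(9,2)·0.777^2·0.223^7 = 0.000596
  k=3: C(9,3)·0.777^3·0.223^6 = 0.004846
Total = 0.005486

0.0055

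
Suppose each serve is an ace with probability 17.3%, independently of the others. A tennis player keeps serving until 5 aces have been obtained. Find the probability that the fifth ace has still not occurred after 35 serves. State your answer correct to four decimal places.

0.2522

Needing more than 35 serves ⇔ fewer than 5 successes in the first 35. With X ~ Binomial(35, 0.173), P(Y > 35) = P(X ≤ 4).
  k=0: C(35,0)·0.173^0·0.827^35 = 0.001296
  k=1: C(35,1)·0.173^1·0.827^34 = 0.009491
  k=2: C(35,2)·0.173^2·0.827^33 = 0.033751
  k=3: C(35,3)·0.173^3·0.827^32 = 0.077665
  k=4: C(35,4)·0.173^4·0.827^31 = 0.129974
P(X ≤ 4) = 0.252177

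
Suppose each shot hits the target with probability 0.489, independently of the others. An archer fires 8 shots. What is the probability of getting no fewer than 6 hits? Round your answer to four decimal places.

X ~ Binomial(8, 0.489); P(X ≥ 6) = Σ C(8,k) p^k (1−p)^(8−k) over k:
  k=6: C(8,6)·0.489^6·0.511^2 = 0.099966
  k=7: C(8,7)·0.489^7·0.511^1 = 0.027332
  k=8: C(8,8)·0.489^8·0.511^0 = 0.003269
Total = 0.130568

0.1306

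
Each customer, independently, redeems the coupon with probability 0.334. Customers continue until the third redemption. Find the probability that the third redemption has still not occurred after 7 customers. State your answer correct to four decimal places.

0.5691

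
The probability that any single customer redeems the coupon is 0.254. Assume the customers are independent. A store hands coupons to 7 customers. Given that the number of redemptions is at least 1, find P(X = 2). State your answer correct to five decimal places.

0.35921

X ~ Binomial(7, 0.254). Want P(X=2 | X≥1) = P(X=2) / P(X≥1).
P(X=2) = C(7,2)·0.254^2·0.746^5 = 0.3130263
P(X≥1) = 1 − 0.1285795 = 0.8714205
Ratio = 0.3130263 / 0.8714205 = 0.3592139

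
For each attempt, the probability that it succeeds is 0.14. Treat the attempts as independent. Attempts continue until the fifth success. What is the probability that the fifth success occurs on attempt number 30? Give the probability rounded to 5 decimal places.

Y = trial on which the fifth success occurs; negative binomial, r=5, p=0.14.
P(Y=30) = C(29,4) · p^5 · (1−p)^25
= 23751 · 5.3782e-05 · 0.023039 = 0.0294295

0.02943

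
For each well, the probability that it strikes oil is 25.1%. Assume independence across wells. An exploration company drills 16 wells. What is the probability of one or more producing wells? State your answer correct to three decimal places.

P(at least one) = 1 − P(none) = 1 − (1 − 0.251)^16
= 1 − 0.00981 = 0.99019

0.990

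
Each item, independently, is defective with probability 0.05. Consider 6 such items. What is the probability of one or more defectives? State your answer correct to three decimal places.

0.265

P(at least one) = 1 − P(none) = 1 − (1 − 0.05)^6
= 1 − 0.73509 = 0.26491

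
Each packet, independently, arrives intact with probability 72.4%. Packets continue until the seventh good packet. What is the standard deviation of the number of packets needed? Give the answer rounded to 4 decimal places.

Y = total packets until the seventh success; negative binomial with r=7, p=0.724.
SD(Y) = √[r(1−p)/p²] = √(3.685785) = 1.919840

1.9198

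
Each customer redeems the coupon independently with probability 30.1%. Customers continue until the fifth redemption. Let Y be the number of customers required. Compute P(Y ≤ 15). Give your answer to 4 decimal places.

Finishing within 15 customers ⇔ at least 5 successes in the first 15. With X ~ Binomial(15, 0.301), P(Y ≤ 15) = 1 − P(X ≤ 4).
  k=0: C(15,0)·0.301^0·0.699^15 = 0.004647
  k=1: C(15,1)·0.301^1·0.699^14 = 0.030015
  k=2: C(15,2)·0.301^2·0.699^13 = 0.090474
  k=3: C(15,3)·0.301^3·0.699^12 = 0.168825
  k=4: C(15,4)·0.301^4·0.699^11 = 0.218096
1 − 0.512057 = 0.487943

0.4879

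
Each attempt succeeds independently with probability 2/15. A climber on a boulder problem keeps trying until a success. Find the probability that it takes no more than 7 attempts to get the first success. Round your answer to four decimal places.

0.6327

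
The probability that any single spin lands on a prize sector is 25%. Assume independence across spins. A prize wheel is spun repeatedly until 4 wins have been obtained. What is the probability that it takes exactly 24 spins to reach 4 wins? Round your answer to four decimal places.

0.0219

Y = trial on which the fourth success occurs; negative binomial, r=4, p=0.25.
P(Y=24) = C(23,3) · p^4 · (1−p)^20
= 1771 · 0.0039062 · 0.0031712 = 0.021938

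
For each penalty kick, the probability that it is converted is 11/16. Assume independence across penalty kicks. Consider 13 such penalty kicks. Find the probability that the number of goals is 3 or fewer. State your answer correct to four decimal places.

0.0009

X ~ Binomial(13, 0.6875); P(X ≤ 3) = Σ C(13,k) p^k (1−p)^(13−k) over k:
  k=0: C(13,0)·0.6875^0·0.3125^13 = 0.000000
  k=1: C(13,1)·0.6875^1·0.3125^12 = 0.000008
  k=2: C(13,2)·0.6875^2·0.3125^11 = 0.000102
  k=3: C(13,3)·0.6875^3·0.3125^10 = 0.000825
Total = 0.000936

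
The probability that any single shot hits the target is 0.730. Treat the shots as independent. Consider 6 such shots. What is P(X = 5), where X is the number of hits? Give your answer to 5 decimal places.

X ~ Binomial(n=6, p=0.73).
P(X=5) = C(6,5) · p^5 · (1−p)^1
= 6 · 0.20731 · 0.27 = 0.3358376

0.33584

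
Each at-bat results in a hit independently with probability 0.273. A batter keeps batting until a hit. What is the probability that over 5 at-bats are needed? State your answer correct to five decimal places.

0.20308

Y = number of at-bats to the first success; geometric, p = 0.273.
P(Y > 5) = P(first 5 all fail) = (1−p)^5 = 0.2030823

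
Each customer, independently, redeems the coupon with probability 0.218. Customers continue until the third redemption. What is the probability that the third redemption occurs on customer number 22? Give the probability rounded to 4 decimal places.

Y = trial on which the third success occurs; negative binomial, r=3, p=0.218.
P(Y=22) = C(21,2) · p^3 · (1−p)^19
= 210 · 0.01036 · 0.0093525 = 0.020348

0.0203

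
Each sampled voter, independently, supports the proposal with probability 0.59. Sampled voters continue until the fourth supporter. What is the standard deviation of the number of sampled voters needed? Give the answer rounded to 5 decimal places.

2.17055

Y = total sampled voters until the fourth success; negative binomial with r=4, p=0.59.
SD(Y) = √[r(1−p)/p²] = √(4.7112899) = 2.1705506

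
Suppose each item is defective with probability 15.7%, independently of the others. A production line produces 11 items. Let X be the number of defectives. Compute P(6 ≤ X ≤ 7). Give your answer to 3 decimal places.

0.003

X ~ Binomial(11, 0.157); P(6 ≤ X ≤ 7) = Σ C(11,k) p^k (1−p)^(11−k) over k:
  k=6: C(11,6)·0.157^6·0.843^5 = 0.00295
  k=7: C(11,7)·0.157^7·0.843^4 = 0.00039
Total = 0.00334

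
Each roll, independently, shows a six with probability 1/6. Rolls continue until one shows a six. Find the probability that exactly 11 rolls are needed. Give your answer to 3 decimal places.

0.027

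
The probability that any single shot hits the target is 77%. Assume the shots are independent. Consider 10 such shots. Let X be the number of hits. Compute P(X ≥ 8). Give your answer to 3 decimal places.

X ~ Binomial(10, 0.77); P(X ≥ 8) = Σ C(10,k) p^k (1−p)^(10−k) over k:
  k=8: C(10,8)·0.77^8·0.23^2 = 0.29417
  k=9: C(10,9)·0.77^9·0.23^1 = 0.21885
  k=10: C(10,10)·0.77^10·0.23^0 = 0.07327
Total = 0.58628

0.586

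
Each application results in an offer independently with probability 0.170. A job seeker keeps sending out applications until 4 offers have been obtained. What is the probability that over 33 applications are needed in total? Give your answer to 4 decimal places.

0.1640

Needing more than 33 applications ⇔ fewer than 4 successes in the first 33. With X ~ Binomial(33, 0.17), P(Y > 33) = P(X ≤ 3).
  k=0: C(33,0)·0.17^0·0.83^33 = 0.002136
  k=1: C(33,1)·0.17^1·0.83^32 = 0.014436
  k=2: C(33,2)·0.17^2·0.83^31 = 0.047310
  k=3: C(33,3)·0.17^3·0.83^30 = 0.100130
P(X ≤ 3) = 0.164012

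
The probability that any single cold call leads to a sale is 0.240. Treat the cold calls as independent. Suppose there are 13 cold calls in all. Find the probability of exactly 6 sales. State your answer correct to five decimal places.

X ~ Binomial(n=13, p=0.24).
P(X=6) = C(13,6) · p^6 · (1−p)^7
= 1716 · 0.0001911 · 0.14645 = 0.0480264

0.04803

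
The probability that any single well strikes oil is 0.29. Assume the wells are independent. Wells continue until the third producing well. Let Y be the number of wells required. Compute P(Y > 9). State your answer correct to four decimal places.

0.4898

Needing more than 9 wells ⇔ fewer than 3 successes in the first 9. With X ~ Binomial(9, 0.29), P(Y > 9) = P(X ≤ 2).
  k=0: C(9,0)·0.29^0·0.71^9 = 0.045849
  k=1: C(9,1)·0.29^1·0.71^8 = 0.168542
  k=2: C(9,2)·0.29^2·0.71^7 = 0.275364
P(X ≤ 2) = 0.489754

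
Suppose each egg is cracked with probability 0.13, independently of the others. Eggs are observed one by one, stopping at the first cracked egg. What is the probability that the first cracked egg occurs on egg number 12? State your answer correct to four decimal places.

0.0281

Geometric (trials to first success), p = 0.13.
P(Y = 12) = (1−p)^11 · p = 0.21613 · 0.13 = 0.028097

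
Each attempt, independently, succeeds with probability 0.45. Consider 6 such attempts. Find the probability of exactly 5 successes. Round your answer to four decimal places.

0.0609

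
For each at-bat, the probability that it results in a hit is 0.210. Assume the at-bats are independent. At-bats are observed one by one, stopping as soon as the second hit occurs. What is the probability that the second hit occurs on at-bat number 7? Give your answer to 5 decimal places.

Y = trial on which the second success occurs; negative binomial, r=2, p=0.21.
P(Y=7) = C(6,1) · p^2 · (1−p)^5
= 6 · 0.0441 · 0.30771 = 0.0814189

0.08142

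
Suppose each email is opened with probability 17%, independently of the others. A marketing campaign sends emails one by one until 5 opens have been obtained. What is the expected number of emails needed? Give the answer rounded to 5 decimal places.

Y = total emails until the fifth success; negative binomial with r=5, p=0.17.
E[Y] = r / p = 5 / 0.17 = 29.4117647

29.41176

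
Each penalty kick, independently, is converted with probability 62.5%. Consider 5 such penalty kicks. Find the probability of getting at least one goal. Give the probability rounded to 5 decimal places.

P(at least one) = 1 − P(none) = 1 − (1 − 0.625)^5
= 1 − 0.0074158 = 0.9925842

0.99258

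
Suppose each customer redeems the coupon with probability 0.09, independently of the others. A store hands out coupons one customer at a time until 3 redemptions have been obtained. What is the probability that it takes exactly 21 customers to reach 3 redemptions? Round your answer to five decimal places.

Y = trial on which the third success occurs; negative binomial, r=3, p=0.09.
P(Y=21) = C(20,2) · p^3 · (1−p)^18
= 190 · 0.000729 · 0.18312 = 0.0253645

0.02536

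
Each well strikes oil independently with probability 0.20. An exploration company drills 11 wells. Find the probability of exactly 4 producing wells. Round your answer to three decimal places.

0.111

X ~ Binomial(n=11, p=0.20).
P(X=4) = C(11,4) · p^4 · (1−p)^7
= 330 · 0.0016 · 0.20972 = 0.11073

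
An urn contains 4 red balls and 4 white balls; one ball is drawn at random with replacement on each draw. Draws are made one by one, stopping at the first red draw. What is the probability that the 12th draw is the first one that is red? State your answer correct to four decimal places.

Geometric (trials to first success), p = 0.50.
P(Y = 12) = (1−p)^11 · p = 0.00048828 · 0.50 = 0.000244

0.0002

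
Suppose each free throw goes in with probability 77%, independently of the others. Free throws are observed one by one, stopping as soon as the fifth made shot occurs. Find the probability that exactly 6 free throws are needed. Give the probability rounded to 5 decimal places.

0.31128

Y = trial on which the fifth success occurs; negative binomial, r=5, p=0.77.
P(Y=6) = C(5,4) · p^5 · (1−p)^1
= 5 · 0.27068 · 0.23 = 0.3112802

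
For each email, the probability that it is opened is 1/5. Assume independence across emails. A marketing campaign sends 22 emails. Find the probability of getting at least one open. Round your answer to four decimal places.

0.9926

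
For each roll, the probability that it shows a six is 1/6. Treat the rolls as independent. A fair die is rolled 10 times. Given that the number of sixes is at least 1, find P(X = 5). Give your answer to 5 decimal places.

X ~ Binomial(10, 0.166667). Want P(X=5 | X≥1) = P(X=5) / P(X≥1).
P(X=5) = C(10,5)·0.166667^5·0.833333^5 = 0.0130238
P(X≥1) = 1 − 0.1615056 = 0.8384944
Ratio = 0.0130238 / 0.8384944 = 0.0155324

0.01553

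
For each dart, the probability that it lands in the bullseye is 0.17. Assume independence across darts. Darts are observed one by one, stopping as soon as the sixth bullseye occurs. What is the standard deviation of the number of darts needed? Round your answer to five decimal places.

13.12701

Y = total darts until the sixth success; negative binomial with r=6, p=0.17.
SD(Y) = √[r(1−p)/p²] = √(172.3183391) = 13.1270080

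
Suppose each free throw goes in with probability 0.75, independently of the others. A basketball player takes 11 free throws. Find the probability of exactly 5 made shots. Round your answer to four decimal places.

X ~ Binomial(n=11, p=0.75).
P(X=5) = C(11,5) · p^5 · (1−p)^6
= 462 · 0.2373 · 0.00024414 = 0.026766

0.0268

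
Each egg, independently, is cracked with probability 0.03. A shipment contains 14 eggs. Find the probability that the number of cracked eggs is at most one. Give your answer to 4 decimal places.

X ~ Binomial(14, 0.03); P(X ≤ 1) = Σ C(14,k) p^k (1−p)^(14−k) over k:
  k=0: C(14,0)·0.03^0·0.97^14 = 0.652836
  k=1: C(14,1)·0.03^1·0.97^13 = 0.282671
Total = 0.935508

0.9355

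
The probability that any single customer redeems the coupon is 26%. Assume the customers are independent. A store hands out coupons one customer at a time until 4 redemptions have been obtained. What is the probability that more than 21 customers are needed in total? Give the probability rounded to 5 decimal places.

0.16505

Needing more than 21 customers ⇔ fewer than 4 successes in the first 21. With X ~ Binomial(21, 0.26), P(Y > 21) = P(X ≤ 3).
  k=0: C(21,0)·0.26^0·0.74^21 = 0.0017942
  k=1: C(21,1)·0.26^1·0.74^20 = 0.0132381
  k=2: C(21,2)·0.26^2·0.74^19 = 0.0465124
  k=3: C(21,3)·0.26^3·0.74^18 = 0.1035005
P(X ≤ 3) = 0.1650453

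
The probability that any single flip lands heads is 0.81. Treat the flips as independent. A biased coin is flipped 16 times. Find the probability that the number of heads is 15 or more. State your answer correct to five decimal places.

X ~ Binomial(16, 0.81); P(X ≥ 15) = Σ C(16,k) p^k (1−p)^(16−k) over k:
  k=15: C(16,15)·0.81^15·0.19^1 = 0.1288691
  k=16: C(16,16)·0.81^16·0.19^0 = 0.0343368
Total = 0.1632060

0.16321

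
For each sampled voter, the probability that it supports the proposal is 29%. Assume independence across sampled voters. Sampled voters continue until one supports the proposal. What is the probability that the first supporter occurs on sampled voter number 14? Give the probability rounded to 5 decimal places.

0.00338

Geometric (trials to first success), p = 0.29.
P(Y = 14) = (1−p)^13 · p = 0.011651 · 0.29 = 0.0033788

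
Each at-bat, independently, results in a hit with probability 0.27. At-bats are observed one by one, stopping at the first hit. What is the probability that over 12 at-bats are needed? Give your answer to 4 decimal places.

0.0229

Y = number of at-bats to the first success; geometric, p = 0.27.
P(Y > 12) = P(first 12 all fail) = (1−p)^12 = 0.022902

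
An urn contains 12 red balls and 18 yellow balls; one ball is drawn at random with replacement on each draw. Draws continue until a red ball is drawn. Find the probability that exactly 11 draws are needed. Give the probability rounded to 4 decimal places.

0.0024

Geometric (trials to first success), p = 0.40.
P(Y = 11) = (1−p)^10 · p = 0.0060466 · 0.40 = 0.002419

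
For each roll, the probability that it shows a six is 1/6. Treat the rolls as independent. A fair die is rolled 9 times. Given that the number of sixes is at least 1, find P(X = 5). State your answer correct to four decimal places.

X ~ Binomial(9, 0.166667). Want P(X=5 | X≥1) = P(X=5) / P(X≥1).
P(X=5) = C(9,5)·0.166667^5·0.833333^4 = 0.007814
P(X≥1) = 1 − 0.193807 = 0.806193
Ratio = 0.007814 / 0.806193 = 0.009693

0.0097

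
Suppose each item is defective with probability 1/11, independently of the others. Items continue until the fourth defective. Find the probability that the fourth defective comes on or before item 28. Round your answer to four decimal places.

0.2472

Finishing within 28 items ⇔ at least 4 successes in the first 28. With X ~ Binomial(28, 0.090909), P(Y ≤ 28) = 1 − P(X ≤ 3).
  k=0: C(28,0)·0.090909^0·0.909091^28 = 0.069343
  k=1: C(28,1)·0.090909^1·0.909091^27 = 0.194161
  k=2: C(28,2)·0.090909^2·0.909091^26 = 0.262118
  k=3: C(28,3)·0.090909^3·0.909091^25 = 0.227169
1 − 0.752791 = 0.247209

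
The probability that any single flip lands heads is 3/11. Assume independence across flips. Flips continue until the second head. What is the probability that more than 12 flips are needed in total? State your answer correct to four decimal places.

Needing more than 12 flips ⇔ fewer than 2 successes in the first 12. With X ~ Binomial(12, 0.272727), P(Y > 12) = P(X ≤ 1).
  k=0: C(12,0)·0.272727^0·0.727273^12 = 0.021896
  k=1: C(12,1)·0.272727^1·0.727273^11 = 0.098533
P(X ≤ 1) = 0.120429

0.1204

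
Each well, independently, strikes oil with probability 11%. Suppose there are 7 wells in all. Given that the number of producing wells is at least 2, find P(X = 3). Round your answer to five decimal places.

0.16701

X ~ Binomial(7, 0.11). Want P(X=3 | X≥2) = P(X=3) / P(X≥2).
P(X=3) = C(7,3)·0.11^3·0.89^4 = 0.0292285
P(X≥2) = 1 − 0.4423133 − 0.3826756 = 0.1750111
Ratio = 0.0292285 / 0.1750111 = 0.1670093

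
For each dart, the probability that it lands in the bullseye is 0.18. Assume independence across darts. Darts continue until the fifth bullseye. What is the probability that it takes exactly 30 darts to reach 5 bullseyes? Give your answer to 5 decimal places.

Y = trial on which the fifth success occurs; negative binomial, r=5, p=0.18.
P(Y=30) = C(29,4) · p^5 · (1−p)^25
= 23751 · 0.00018896 · 0.007004 = 0.0314334

0.03143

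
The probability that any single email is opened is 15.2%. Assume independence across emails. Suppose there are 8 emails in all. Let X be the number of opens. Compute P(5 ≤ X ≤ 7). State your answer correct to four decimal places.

0.0030

X ~ Binomial(8, 0.152); P(5 ≤ X ≤ 7) = Σ C(8,k) p^k (1−p)^(8−k) over k:
  k=5: C(8,5)·0.152^5·0.848^3 = 0.002771
  k=6: C(8,6)·0.152^6·0.848^2 = 0.000248
  k=7: C(8,7)·0.152^7·0.848^1 = 0.000013
Total = 0.003032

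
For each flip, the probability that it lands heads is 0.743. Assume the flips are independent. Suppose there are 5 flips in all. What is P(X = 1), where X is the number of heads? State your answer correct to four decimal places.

X ~ Binomial(n=5, p=0.743).
P(X=1) = C(5,1) · p^1 · (1−p)^4
= 5 · 0.743 · 0.0043625 = 0.016207

0.0162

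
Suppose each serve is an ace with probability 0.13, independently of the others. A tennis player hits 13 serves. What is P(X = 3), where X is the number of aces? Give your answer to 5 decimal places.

X ~ Binomial(n=13, p=0.13).
P(X=3) = C(13,3) · p^3 · (1−p)^10
= 286 · 0.002197 · 0.24842 = 0.1560949

0.15609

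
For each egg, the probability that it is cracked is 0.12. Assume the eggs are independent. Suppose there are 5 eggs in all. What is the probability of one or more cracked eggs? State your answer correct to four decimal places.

P(at least one) = 1 − P(none) = 1 − (1 − 0.12)^5
= 1 − 0.527732 = 0.472268

0.4723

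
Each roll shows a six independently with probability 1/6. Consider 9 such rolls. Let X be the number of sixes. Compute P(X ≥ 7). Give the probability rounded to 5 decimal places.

0.00009

X ~ Binomial(9, 0.166667); P(X ≥ 7) = Σ C(9,k) p^k (1−p)^(9−k) over k:
  k=7: C(9,7)·0.166667^7·0.833333^2 = 0.0000893
  k=8: C(9,8)·0.166667^8·0.833333^1 = 0.0000045
  k=9: C(9,9)·0.166667^9·0.833333^0 = 0.0000001
Total = 0.0000939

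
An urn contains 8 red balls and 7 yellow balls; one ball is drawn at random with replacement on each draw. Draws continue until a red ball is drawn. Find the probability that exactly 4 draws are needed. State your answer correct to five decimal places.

Geometric (trials to first success), p = 0.533333.
P(Y = 4) = (1−p)^3 · p = 0.10163 · 0.533333 = 0.0542025

0.05420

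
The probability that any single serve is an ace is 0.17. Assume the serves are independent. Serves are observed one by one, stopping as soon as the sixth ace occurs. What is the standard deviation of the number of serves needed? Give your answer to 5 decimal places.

13.12701

Y = total serves until the sixth success; negative binomial with r=6, p=0.17.
SD(Y) = √[r(1−p)/p²] = √(172.3183391) = 13.1270080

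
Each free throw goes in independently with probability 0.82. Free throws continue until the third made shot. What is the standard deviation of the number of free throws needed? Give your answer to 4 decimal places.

Y = total free throws until the third success; negative binomial with r=3, p=0.82.
SD(Y) = √[r(1−p)/p²] = √(0.803093) = 0.896155

0.8962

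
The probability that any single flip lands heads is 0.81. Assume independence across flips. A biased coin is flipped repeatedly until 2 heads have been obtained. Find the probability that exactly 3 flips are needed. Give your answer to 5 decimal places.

0.24932

Y = trial on which the second success occurs; negative binomial, r=2, p=0.81.
P(Y=3) = C(2,1) · p^2 · (1−p)^1
= 2 · 0.6561 · 0.19 = 0.2493180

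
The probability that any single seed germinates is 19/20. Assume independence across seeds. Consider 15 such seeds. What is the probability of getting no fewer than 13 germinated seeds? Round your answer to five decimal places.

0.96380

X ~ Binomial(15, 0.95); P(X ≥ 13) = Σ C(15,k) p^k (1−p)^(15−k) over k:
  k=13: C(15,13)·0.95^13·0.05^2 = 0.1347523
  k=14: C(15,14)·0.95^14·0.05^1 = 0.3657562
  k=15: C(15,15)·0.95^15·0.05^0 = 0.4632912
Total = 0.9637998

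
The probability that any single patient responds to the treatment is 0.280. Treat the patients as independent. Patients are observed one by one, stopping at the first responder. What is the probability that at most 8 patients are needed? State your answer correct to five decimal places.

0.92778

Y = number of patients to the first success; geometric, p = 0.28.
P(Y ≤ 8) = 1 − (1−p)^8 = 1 − 0.0722204 = 0.9277796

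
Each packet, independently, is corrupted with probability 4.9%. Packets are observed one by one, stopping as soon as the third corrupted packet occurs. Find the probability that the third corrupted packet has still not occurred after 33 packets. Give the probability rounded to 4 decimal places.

0.7816

Needing more than 33 packets ⇔ fewer than 3 successes in the first 33. With X ~ Binomial(33, 0.049), P(Y > 33) = P(X ≤ 2).
  k=0: C(33,0)·0.049^0·0.951^33 = 0.190527
  k=1: C(33,1)·0.049^1·0.951^32 = 0.323956
  k=2: C(33,2)·0.049^2·0.951^31 = 0.267068
P(X ≤ 2) = 0.781552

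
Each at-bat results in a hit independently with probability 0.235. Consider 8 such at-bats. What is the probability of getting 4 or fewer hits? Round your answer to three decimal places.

X ~ Binomial(8, 0.235); P(X ≤ 4) = Σ C(8,k) p^k (1−p)^(8−k) over k:
  k=0: C(8,0)·0.235^0·0.765^8 = 0.11730
  k=1: C(8,1)·0.235^1·0.765^7 = 0.28826
  k=2: C(8,2)·0.235^2·0.765^6 = 0.30993
  k=3: C(8,3)·0.235^3·0.765^5 = 0.19041
  k=4: C(8,4)·0.235^4·0.765^4 = 0.07312
Total = 0.97902

0.979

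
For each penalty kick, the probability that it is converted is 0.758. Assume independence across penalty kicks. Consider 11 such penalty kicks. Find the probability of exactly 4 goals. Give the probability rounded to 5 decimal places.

X ~ Binomial(n=11, p=0.758).
P(X=4) = C(11,4) · p^4 · (1−p)^7
= 330 · 0.33012 · 4.8608e-05 = 0.0052954

0.00530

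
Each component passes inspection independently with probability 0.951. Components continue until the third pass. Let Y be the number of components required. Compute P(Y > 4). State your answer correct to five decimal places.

0.01348

Needing more than 4 components ⇔ fewer than 3 successes in the first 4. With X ~ Binomial(4, 0.951), P(Y > 4) = P(X ≤ 2).
  k=0: C(4,0)·0.951^0·0.049^4 = 0.0000058
  k=1: C(4,1)·0.951^1·0.049^3 = 0.0004475
  k=2: C(4,2)·0.951^2·0.049^2 = 0.0130288
P(X ≤ 2) = 0.0134821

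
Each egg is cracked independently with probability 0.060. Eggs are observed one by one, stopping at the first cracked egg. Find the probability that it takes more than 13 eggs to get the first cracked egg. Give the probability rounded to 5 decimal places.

0.44737

Y = number of eggs to the first success; geometric, p = 0.06.
P(Y > 13) = P(first 13 all fail) = (1−p)^13 = 0.4473651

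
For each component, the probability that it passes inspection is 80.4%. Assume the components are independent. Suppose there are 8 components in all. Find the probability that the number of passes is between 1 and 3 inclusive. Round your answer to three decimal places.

0.010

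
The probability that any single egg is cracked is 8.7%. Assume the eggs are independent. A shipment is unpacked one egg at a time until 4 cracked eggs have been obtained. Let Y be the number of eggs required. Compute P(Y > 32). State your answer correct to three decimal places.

0.698

Needing more than 32 eggs ⇔ fewer than 4 successes in the first 32. With X ~ Binomial(32, 0.087), P(Y > 32) = P(X ≤ 3).
  k=0: C(32,0)·0.087^0·0.913^32 = 0.05433
  k=1: C(32,1)·0.087^1·0.913^31 = 0.16568
  k=2: C(32,2)·0.087^2·0.913^30 = 0.24471
  k=3: C(32,3)·0.087^3·0.913^29 = 0.23318
P(X ≤ 3) = 0.69790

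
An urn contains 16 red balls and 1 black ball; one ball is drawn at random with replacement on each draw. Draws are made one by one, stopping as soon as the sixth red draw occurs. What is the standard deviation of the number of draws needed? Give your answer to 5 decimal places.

Y = total draws until the sixth success; negative binomial with r=6, p=0.941176.
SD(Y) = √[r(1−p)/p²] = √(0.3984375) = 0.6312191

0.63122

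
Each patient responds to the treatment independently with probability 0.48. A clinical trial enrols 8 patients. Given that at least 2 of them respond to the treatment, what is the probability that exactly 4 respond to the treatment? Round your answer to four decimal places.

0.2844

X ~ Binomial(8, 0.48). Want P(X=4 | X≥2) = P(X=4) / P(X≥2).
P(X=4) = C(8,4)·0.48^4·0.52^4 = 0.271692
P(X≥2) = 1 − 0.005346 − 0.039478 = 0.955176
Ratio = 0.271692 / 0.955176 = 0.284441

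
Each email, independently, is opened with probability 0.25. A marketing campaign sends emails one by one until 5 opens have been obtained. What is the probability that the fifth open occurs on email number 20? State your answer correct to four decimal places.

Y = trial on which the fifth success occurs; negative binomial, r=5, p=0.25.
P(Y=20) = C(19,4) · p^5 · (1−p)^15
= 3876 · 0.00097656 · 0.013363 = 0.050583

0.0506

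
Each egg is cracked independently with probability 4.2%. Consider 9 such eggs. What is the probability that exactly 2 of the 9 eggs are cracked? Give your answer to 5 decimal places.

X ~ Binomial(n=9, p=0.042).
P(X=2) = C(9,2) · p^2 · (1−p)^7
= 36 · 0.001764 · 0.74056 = 0.0470283

0.04703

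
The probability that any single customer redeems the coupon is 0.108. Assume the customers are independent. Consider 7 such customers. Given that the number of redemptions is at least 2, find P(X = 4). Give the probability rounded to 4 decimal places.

0.0199

X ~ Binomial(7, 0.108). Want P(X=4 | X≥2) = P(X=4) / P(X≥2).
P(X=4) = C(7,4)·0.108^4·0.892^3 = 0.003380
P(X≥2) = 1 − 0.449318 − 0.380812 = 0.169870
Ratio = 0.003380 / 0.169870 = 0.019895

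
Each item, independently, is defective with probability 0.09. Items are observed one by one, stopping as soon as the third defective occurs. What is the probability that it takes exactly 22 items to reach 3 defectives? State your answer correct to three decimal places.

0.026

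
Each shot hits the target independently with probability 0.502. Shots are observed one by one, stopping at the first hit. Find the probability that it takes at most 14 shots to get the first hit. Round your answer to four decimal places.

Y = number of shots to the first success; geometric, p = 0.502.
P(Y ≤ 14) = 1 − (1−p)^14 = 1 − 0.000058 = 0.999942

0.9999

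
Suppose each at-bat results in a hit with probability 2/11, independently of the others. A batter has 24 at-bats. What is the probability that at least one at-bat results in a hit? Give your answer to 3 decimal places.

0.992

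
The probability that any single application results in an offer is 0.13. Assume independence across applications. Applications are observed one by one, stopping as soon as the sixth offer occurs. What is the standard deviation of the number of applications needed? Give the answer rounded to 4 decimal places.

17.5749

Y = total applications until the sixth success; negative binomial with r=6, p=0.13.
SD(Y) = √[r(1−p)/p²] = √(308.875740) = 17.574861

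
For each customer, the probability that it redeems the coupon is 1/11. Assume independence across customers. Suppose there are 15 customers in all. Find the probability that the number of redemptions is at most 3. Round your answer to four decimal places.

X ~ Binomial(15, 0.090909); P(X ≤ 3) = Σ C(15,k) p^k (1−p)^(15−k) over k:
  k=0: C(15,0)·0.090909^0·0.909091^15 = 0.239392
  k=1: C(15,1)·0.090909^1·0.909091^14 = 0.359088
  k=2: C(15,2)·0.090909^2·0.909091^13 = 0.251362
  k=3: C(15,3)·0.090909^3·0.909091^12 = 0.108923
Total = 0.958765

0.9588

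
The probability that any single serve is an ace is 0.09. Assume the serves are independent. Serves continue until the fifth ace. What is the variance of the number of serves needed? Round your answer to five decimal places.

561.72840

Y = total serves until the fifth success; negative binomial with r=5, p=0.09.
Var(Y) = r(1−p)/p² = 5·0.91 / 0.09² = 561.7283951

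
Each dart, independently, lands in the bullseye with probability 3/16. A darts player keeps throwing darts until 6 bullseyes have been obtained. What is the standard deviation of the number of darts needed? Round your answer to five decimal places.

11.77568

Y = total darts until the sixth success; negative binomial with r=6, p=0.1875.
SD(Y) = √[r(1−p)/p²] = √(138.6666667) = 11.7756812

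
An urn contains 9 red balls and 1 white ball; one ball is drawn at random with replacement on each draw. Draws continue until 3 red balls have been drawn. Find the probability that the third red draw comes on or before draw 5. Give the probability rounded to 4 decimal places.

0.9914

Finishing within 5 draws ⇔ at least 3 successes in the first 5. With X ~ Binomial(5, 0.90), P(Y ≤ 5) = 1 − P(X ≤ 2).
  k=0: C(5,0)·0.90^0·0.10^5 = 0.000010
  k=1: C(5,1)·0.90^1·0.10^4 = 0.000450
  k=2: C(5,2)·0.90^2·0.10^3 = 0.008100
1 − 0.008560 = 0.991440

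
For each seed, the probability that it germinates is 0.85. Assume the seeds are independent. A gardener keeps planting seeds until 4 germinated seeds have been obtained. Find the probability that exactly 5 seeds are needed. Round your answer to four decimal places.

Y = trial on which the fourth success occurs; negative binomial, r=4, p=0.85.
P(Y=5) = C(4,3) · p^4 · (1−p)^1
= 4 · 0.52201 · 0.15 = 0.313204

0.3132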